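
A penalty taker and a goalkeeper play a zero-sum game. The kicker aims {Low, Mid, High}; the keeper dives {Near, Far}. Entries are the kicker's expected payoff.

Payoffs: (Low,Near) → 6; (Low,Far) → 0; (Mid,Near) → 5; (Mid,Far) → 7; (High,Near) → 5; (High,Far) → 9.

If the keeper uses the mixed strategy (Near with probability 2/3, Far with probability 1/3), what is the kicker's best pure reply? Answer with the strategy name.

Expected payoff of Low: (2/3)·6 + (1/3)·0 = 4.
Expected payoff of Mid: (2/3)·5 + (1/3)·7 = 17/3.
Expected payoff of High: (2/3)·5 + (1/3)·9 = 19/3.
The largest is 19/3, so the kicker's best response is High.

High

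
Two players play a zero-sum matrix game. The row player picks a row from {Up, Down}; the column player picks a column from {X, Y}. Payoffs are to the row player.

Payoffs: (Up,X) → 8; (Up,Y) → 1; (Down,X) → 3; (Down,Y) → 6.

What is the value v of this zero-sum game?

9/2

Row minima: Up → 1, Down → 3; maximin = 3.
Column maxima: X → 8, Y → 6; minimax = 6.
3 ≠ 6, so there is no saddle point; optimal play is mixed.
Let the row player play Up with probability p. Expected payoff against X: 8p + 3(1−p) = 5p + 3; against Y: 1p + 6(1−p) = −5p + 6.
Setting these equal: 5p + 3 = −5p + 6 ⇒ 10p = 3 ⇒ p = 3/10, and the value is (5)·(3/10) + 3 = 9/2.
For the column player: with q = P(X), equating Up's and Down's payoffs gives 7q + 1 = −3q + 6 ⇒ q = 1/2.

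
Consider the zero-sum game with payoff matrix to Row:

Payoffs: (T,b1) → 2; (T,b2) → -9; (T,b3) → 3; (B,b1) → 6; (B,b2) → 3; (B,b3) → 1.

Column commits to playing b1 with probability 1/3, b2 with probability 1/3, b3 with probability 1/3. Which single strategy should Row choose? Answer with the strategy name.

B

Expected payoff of T: (1/3)·2 + (1/3)·(-9) + (1/3)·3 = -4/3.
Expected payoff of B: (1/3)·6 + (1/3)·3 + (1/3)·1 = 10/3.
The largest is 10/3, so Row's best response is B.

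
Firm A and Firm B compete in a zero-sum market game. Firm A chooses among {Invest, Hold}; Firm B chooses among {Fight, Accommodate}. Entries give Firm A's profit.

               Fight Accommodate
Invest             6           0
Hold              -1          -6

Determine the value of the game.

0

Row minima: Invest → 0, Hold → -6; maximin = 0.
Column maxima: Fight → 6, Accommodate → 0; minimax = 0.
Since maximin = minimax = 0, there is a saddle point and the value is 0.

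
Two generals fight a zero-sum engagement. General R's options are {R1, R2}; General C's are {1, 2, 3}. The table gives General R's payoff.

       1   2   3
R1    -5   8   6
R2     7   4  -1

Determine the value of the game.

37/19

Row minima: R1 → -5, R2 → -1; maximin = -1.
Column maxima: 1 → 7, 2 → 8, 3 → 6; minimax = 6.
-1 ≠ 6, so there is no saddle point; optimal play is mixed.
2 is strictly dominated by 3 (it gives General R strictly more in every row), so General C never plays it.
On the remaining 2×2 (R1, R2 vs 1, 3):
Let General R play R1 with probability p. Expected payoff against 1: (-5)p + 7(1−p) = −12p + 7; against 3: 6p + (-1)(1−p) = 7p − 1.
Setting these equal: −12p + 7 = 7p − 1 ⇒ −19p = -8 ⇒ p = 8/19, and the value is (-12)·(8/19) + 7 = 37/19.
For General C: with q = P(1), equating R1's and R2's payoffs gives −11q + 6 = 8q − 1 ⇒ q = 7/19.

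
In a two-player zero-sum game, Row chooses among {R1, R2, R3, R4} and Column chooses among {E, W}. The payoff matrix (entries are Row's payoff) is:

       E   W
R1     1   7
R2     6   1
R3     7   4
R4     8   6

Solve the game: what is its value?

25/4

Row minima: R1 → 1, R2 → 1, R3 → 4, R4 → 6; maximin = 6.
Column maxima: E → 8, W → 7; minimax = 7.
6 ≠ 7, so there is no saddle point; optimal play is mixed.
R2 is strictly dominated by R3, so Row never plays it.
R3 is strictly dominated by R4, so Row never plays it.
On the remaining 2×2 (R1, R4 vs E, W):
Let Row play R1 with probability p. Expected payoff against E: 1p + 8(1−p) = −7p + 8; against W: 7p + 6(1−p) = p + 6.
Setting these equal: −7p + 8 = p + 6 ⇒ −8p = -2 ⇒ p = 1/4, and the value is (-7)·(1/4) + 8 = 25/4.
For Column: with q = P(E), equating R1's and R4's payoffs gives −6q + 7 = 2q + 6 ⇒ q = 1/8.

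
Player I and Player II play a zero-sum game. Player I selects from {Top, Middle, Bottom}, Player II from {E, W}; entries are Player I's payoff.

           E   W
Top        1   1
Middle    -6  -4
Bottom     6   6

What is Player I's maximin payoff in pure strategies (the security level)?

6

Row minima: Top → 1, Middle → -6, Bottom → 6.
The best of these is 6.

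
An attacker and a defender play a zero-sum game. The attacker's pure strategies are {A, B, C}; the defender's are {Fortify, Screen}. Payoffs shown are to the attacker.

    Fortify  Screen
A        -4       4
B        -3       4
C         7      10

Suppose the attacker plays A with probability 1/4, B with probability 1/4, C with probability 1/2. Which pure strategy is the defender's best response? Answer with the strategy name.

Fortify

If the defender plays Fortify, the attacker's expected payoff is (1/4)·(-4) + (1/4)·(-3) + (1/2)·7 = 7/4.
If the defender plays Screen, the attacker's expected payoff is (1/4)·4 + (1/4)·4 + (1/2)·10 = 7.
The defender minimizes the attacker's payoff; the smallest is 7/4, so the best response is Fortify.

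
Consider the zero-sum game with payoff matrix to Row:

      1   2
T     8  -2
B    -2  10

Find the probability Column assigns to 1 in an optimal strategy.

Row minima: T → -2, B → -2; maximin = -2.
Column maxima: 1 → 8, 2 → 10; minimax = 8.
-2 ≠ 8, so there is no saddle point; optimal play is mixed.
Let Row play T with probability p. Expected payoff against 1: 8p + (-2)(1−p) = 10p − 2; against 2: (-2)p + 10(1−p) = −12p + 10.
Setting these equal: 10p − 2 = −12p + 10 ⇒ 22p = 12 ⇒ p = 6/11, and the value is (10)·(6/11) − 2 = 38/11.
For Column: with q = P(1), equating T's and B's payoffs gives 10q − 2 = −12q + 10 ⇒ q = 6/11.

6/11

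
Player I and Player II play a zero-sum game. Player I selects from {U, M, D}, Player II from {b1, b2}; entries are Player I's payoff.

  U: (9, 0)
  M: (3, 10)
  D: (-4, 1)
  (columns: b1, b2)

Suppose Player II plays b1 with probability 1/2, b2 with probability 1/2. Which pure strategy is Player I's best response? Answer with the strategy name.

Expected payoff of U: (1/2)·9 + (1/2)·0 = 9/2.
Expected payoff of M: (1/2)·3 + (1/2)·10 = 13/2.
Expected payoff of D: (1/2)·(-4) + (1/2)·1 = -3/2.
The largest is 13/2, so Player I's best response is M.

M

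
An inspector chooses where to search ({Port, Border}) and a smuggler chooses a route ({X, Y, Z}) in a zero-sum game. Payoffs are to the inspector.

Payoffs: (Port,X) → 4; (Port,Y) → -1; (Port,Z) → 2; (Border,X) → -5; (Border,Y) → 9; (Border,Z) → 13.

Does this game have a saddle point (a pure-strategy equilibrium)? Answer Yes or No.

Row minima: Port → -1, Border → -5; maximin = -1.
Column maxima: X → 4, Y → 9, Z → 13; minimax = 4.
-1 ≠ 4, so no pure-strategy equilibrium exists.

No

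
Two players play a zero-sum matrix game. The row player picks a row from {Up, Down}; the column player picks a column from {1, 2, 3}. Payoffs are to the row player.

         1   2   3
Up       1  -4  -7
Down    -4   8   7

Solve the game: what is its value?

Row minima: Up → -7, Down → -4; maximin = -4.
Column maxima: 1 → 1, 2 → 8, 3 → 7; minimax = 1.
-4 ≠ 1, so there is no saddle point; optimal play is mixed.
2 is strictly dominated by 3 (it gives the row player strictly more in every row), so the column player never plays it.
On the remaining 2×2 (Up, Down vs 1, 3):
Let the row player play Up with probability p. Expected payoff against 1: 1p + (-4)(1−p) = 5p − 4; against 3: (-7)p + 7(1−p) = −14p + 7.
Setting these equal: 5p − 4 = −14p + 7 ⇒ 19p = 11 ⇒ p = 11/19, and the value is (5)·(11/19) − 4 = -21/19.
For the column player: with q = P(1), equating Up's and Down's payoffs gives 8q − 7 = −11q + 7 ⇒ q = 14/19.

-21/19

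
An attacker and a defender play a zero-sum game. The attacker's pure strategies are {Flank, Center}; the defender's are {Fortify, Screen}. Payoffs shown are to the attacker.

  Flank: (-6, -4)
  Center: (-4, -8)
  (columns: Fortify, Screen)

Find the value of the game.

-16/3

Row minima: Flank → -6, Center → -8; maximin = -6.
Column maxima: Fortify → -4, Screen → -4; minimax = -4.
-6 ≠ -4, so there is no saddle point; optimal play is mixed.
Let the attacker play Flank with probability p. Expected payoff against Fortify: (-6)p + (-4)(1−p) = −2p − 4; against Screen: (-4)p + (-8)(1−p) = 4p − 8.
Setting these equal: −2p − 4 = 4p − 8 ⇒ −6p = -4 ⇒ p = 2/3, and the value is (-2)·(2/3) − 4 = -16/3.
For the defender: with q = P(Fortify), equating Flank's and Center's payoffs gives −2q − 4 = 4q − 8 ⇒ q = 2/3.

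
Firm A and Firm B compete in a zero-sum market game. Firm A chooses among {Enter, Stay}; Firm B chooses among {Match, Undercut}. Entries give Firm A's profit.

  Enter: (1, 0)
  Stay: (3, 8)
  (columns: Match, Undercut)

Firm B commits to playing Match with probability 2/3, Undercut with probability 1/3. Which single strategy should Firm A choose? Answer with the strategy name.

Expected payoff of Enter: (2/3)·1 + (1/3)·0 = 2/3.
Expected payoff of Stay: (2/3)·3 + (1/3)·8 = 14/3.
The largest is 14/3, so Firm A's best response is Stay.

Stay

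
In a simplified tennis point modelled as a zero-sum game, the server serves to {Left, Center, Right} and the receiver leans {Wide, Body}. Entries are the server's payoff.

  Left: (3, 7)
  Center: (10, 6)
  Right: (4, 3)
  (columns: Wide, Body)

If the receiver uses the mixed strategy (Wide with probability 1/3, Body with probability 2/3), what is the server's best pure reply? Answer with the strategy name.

Expected payoff of Left: (1/3)·3 + (2/3)·7 = 17/3.
Expected payoff of Center: (1/3)·10 + (2/3)·6 = 22/3.
Expected payoff of Right: (1/3)·4 + (2/3)·3 = 10/3.
The largest is 22/3, so the server's best response is Center.

Center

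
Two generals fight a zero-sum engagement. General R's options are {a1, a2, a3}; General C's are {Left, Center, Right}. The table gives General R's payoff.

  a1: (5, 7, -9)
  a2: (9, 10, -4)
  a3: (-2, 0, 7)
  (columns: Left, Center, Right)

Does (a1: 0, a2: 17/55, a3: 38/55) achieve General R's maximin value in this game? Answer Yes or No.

Against Left this mix gives (17/55)·9 + (38/55)·(-2) = 7/5.
Against Center this mix gives (17/55)·10 + (38/55)·0 = 34/11.
Against Right this mix gives (17/55)·(-4) + (38/55)·7 = 18/5.
General C will play Left, holding General R to 7/5. Shifting weight toward the row that does better against Left would raise this floor (the equalizing mix achieves 5/2 against both Left and Right), so the proposed strategy is not optimal.

No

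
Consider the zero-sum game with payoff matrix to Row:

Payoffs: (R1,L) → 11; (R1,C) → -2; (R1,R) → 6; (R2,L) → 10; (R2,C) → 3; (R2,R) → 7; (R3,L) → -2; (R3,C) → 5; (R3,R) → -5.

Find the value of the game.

Row minima: R1 → -2, R2 → 3, R3 → -5; maximin = 3.
Column maxima: L → 11, C → 5, R → 7; minimax = 5.
3 ≠ 5, so there is no saddle point; optimal play is mixed.
L is strictly dominated by R (it gives Row strictly more in every row), so Column never plays it.
With L eliminated, R1 is strictly dominated by R2 (R2 gives Row strictly more in every remaining column), so Row never plays it.
On the remaining 2×2 (R2, R3 vs C, R):
Let Row play R2 with probability p. Expected payoff against C: 3p + 5(1−p) = −2p + 5; against R: 7p + (-5)(1−p) = 12p − 5.
Setting these equal: −2p + 5 = 12p − 5 ⇒ −14p = -10 ⇒ p = 5/7, and the value is (-2)·(5/7) + 5 = 25/7.
For Column: with q = P(C), equating R2's and R3's payoffs gives −4q + 7 = 10q − 5 ⇒ q = 6/7.

25/7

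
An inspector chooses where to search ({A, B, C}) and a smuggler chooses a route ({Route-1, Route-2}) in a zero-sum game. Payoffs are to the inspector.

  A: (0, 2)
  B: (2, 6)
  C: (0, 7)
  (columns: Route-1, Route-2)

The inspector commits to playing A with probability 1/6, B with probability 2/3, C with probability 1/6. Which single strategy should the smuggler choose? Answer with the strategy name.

If the smuggler plays Route-1, the inspector's expected payoff is (1/6)·0 + (2/3)·2 + (1/6)·0 = 4/3.
If the smuggler plays Route-2, the inspector's expected payoff is (1/6)·2 + (2/3)·6 + (1/6)·7 = 11/2.
The smuggler minimizes the inspector's payoff; the smallest is 4/3, so the best response is Route-1.

Route-1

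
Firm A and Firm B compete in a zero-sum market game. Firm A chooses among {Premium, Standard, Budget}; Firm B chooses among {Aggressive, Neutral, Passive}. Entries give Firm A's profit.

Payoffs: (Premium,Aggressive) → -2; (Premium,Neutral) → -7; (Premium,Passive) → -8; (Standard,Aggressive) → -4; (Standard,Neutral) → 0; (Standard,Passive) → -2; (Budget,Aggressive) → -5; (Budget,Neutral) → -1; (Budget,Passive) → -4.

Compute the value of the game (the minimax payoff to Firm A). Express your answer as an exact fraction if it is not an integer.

Row minima: Premium → -8, Standard → -4, Budget → -5; maximin = -4.
Column maxima: Aggressive → -2, Neutral → 0, Passive → -2; minimax = -2.
-4 ≠ -2, so there is no saddle point; optimal play is mixed.
Budget is strictly dominated by Standard, so Firm A never plays it.
Neutral is strictly dominated by Passive (it gives Firm A strictly more in every row), so Firm B never plays it.
On the remaining 2×2 (Premium, Standard vs Aggressive, Passive):
Let Firm A play Premium with probability p. Expected payoff against Aggressive: (-2)p + (-4)(1−p) = 2p − 4; against Passive: (-8)p + (-2)(1−p) = −6p − 2.
Setting these equal: 2p − 4 = −6p − 2 ⇒ 8p = 2 ⇒ p = 1/4, and the value is (2)·(1/4) − 4 = -7/2.
For Firm B: with q = P(Aggressive), equating Premium's and Standard's payoffs gives 6q − 8 = −2q − 2 ⇒ q = 3/4.

-7/2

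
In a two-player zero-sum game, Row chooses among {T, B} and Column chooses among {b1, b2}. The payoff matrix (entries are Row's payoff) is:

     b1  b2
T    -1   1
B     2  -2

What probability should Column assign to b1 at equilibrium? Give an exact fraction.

1/2

Row minima: T → -1, B → -2; maximin = -1.
Column maxima: b1 → 2, b2 → 1; minimax = 1.
-1 ≠ 1, so there is no saddle point; optimal play is mixed.
Let Row play T with probability p. Expected payoff against b1: (-1)p + 2(1−p) = −3p + 2; against b2: 1p + (-2)(1−p) = 3p − 2.
Setting these equal: −3p + 2 = 3p − 2 ⇒ −6p = -4 ⇒ p = 2/3, and the value is (-3)·(2/3) + 2 = 0.
For Column: with q = P(b1), equating T's and B's payoffs gives −2q + 1 = 4q − 2 ⇒ q = 1/2.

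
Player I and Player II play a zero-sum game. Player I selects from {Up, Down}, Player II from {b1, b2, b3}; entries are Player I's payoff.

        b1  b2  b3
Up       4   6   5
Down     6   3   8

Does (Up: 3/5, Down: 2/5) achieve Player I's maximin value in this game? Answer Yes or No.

Against b1 this mix gives (3/5)·4 + (2/5)·6 = 24/5.
Against b2 this mix gives (3/5)·6 + (2/5)·3 = 24/5.
Against b3 this mix gives (3/5)·5 + (2/5)·8 = 31/5.
All of Player II's active replies (b1, b2) yield 24/5, and no column does worse for Player I. The mix makes Player II indifferent and guarantees 24/5, so it is optimal.

Yes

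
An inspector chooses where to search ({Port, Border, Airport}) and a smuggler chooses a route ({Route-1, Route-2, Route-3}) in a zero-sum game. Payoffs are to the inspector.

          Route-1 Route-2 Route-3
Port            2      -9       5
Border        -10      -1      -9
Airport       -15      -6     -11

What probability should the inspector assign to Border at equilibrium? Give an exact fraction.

11/20

Row minima: Port → -9, Border → -10, Airport → -15; maximin = -9.
Column maxima: Route-1 → 2, Route-2 → -1, Route-3 → 5; minimax = -1.
-9 ≠ -1, so there is no saddle point; optimal play is mixed.
Airport is strictly dominated by Border, so the inspector never plays it.
Route-3 is strictly dominated by Route-1 (it gives the inspector strictly more in every row), so the smuggler never plays it.
On the remaining 2×2 (Port, Border vs Route-1, Route-2):
Let the inspector play Port with probability p. Expected payoff against Route-1: 2p + (-10)(1−p) = 12p − 10; against Route-2: (-9)p + (-1)(1−p) = −8p − 1.
Setting these equal: 12p − 10 = −8p − 1 ⇒ 20p = 9 ⇒ p = 9/20, and the value is (12)·(9/20) − 10 = -23/5.
For the smuggler: with q = P(Route-1), equating Port's and Border's payoffs gives 11q − 9 = −9q − 1 ⇒ q = 2/5.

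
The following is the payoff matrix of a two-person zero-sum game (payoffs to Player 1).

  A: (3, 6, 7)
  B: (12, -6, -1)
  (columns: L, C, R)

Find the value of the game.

Row minima: A → 3, B → -6; maximin = 3.
Column maxima: L → 12, C → 6, R → 7; minimax = 6.
3 ≠ 6, so there is no saddle point; optimal play is mixed.
R is strictly dominated by C (it gives Player 1 strictly more in every row), so Player 2 never plays it.
On the remaining 2×2 (A, B vs L, C):
Let Player 1 play A with probability p. Expected payoff against L: 3p + 12(1−p) = −9p + 12; against C: 6p + (-6)(1−p) = 12p − 6.
Setting these equal: −9p + 12 = 12p − 6 ⇒ −21p = -18 ⇒ p = 6/7, and the value is (-9)·(6/7) + 12 = 30/7.
For Player 2: with q = P(L), equating A's and B's payoffs gives −3q + 6 = 18q − 6 ⇒ q = 4/7.

30/7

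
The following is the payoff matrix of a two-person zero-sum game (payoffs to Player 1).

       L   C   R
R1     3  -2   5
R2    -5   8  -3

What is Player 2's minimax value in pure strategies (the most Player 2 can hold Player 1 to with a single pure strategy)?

3

Column maxima: L → 3, C → 8, R → 5.
The smallest of these is 3.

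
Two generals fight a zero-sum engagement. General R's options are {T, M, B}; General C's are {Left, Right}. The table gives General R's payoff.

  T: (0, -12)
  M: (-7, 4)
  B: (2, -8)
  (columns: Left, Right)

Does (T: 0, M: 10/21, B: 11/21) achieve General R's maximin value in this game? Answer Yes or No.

Yes

Against Left this mix gives (10/21)·(-7) + (11/21)·2 = -16/7.
Against Right this mix gives (10/21)·4 + (11/21)·(-8) = -16/7.
All of General C's active replies (Left, Right) yield -16/7, and no column does worse for General R. The mix makes General C indifferent and guarantees -16/7, so it is optimal.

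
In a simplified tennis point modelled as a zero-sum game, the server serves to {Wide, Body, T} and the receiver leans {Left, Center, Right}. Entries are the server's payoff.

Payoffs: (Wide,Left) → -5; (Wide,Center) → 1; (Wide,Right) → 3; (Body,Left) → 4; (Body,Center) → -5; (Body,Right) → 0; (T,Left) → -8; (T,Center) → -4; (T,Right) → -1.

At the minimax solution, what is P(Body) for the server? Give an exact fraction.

Row minima: Wide → -5, Body → -5, T → -8; maximin = -5.
Column maxima: Left → 4, Center → 1, Right → 3; minimax = 1.
-5 ≠ 1, so there is no saddle point; optimal play is mixed.
T is strictly dominated by Wide, so the server never plays it.
Right is strictly dominated by Center (it gives the server strictly more in every row), so the receiver never plays it.
On the remaining 2×2 (Wide, Body vs Left, Center):
Let the server play Wide with probability p. Expected payoff against Left: (-5)p + 4(1−p) = −9p + 4; against Center: 1p + (-5)(1−p) = 6p − 5.
Setting these equal: −9p + 4 = 6p − 5 ⇒ −15p = -9 ⇒ p = 3/5, and the value is (-9)·(3/5) + 4 = -7/5.
For the receiver: with q = P(Left), equating Wide's and Body's payoffs gives −6q + 1 = 9q − 5 ⇒ q = 2/5.

2/5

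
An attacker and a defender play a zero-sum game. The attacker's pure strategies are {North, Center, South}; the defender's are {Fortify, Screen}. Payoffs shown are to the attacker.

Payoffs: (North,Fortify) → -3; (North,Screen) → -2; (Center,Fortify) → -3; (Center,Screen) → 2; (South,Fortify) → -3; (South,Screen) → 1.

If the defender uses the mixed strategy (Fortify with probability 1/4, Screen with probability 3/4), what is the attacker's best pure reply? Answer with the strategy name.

Expected payoff of North: (1/4)·(-3) + (3/4)·(-2) = -9/4.
Expected payoff of Center: (1/4)·(-3) + (3/4)·2 = 3/4.
Expected payoff of South: (1/4)·(-3) + (3/4)·1 = 0.
The largest is 3/4, so the attacker's best response is Center.

Center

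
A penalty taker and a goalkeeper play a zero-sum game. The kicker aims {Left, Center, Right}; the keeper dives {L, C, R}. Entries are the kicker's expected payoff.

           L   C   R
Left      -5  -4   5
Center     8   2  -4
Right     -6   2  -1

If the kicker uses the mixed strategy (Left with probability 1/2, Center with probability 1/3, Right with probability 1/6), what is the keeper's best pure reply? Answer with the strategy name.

C

If the keeper plays L, the kicker's expected payoff is (1/2)·(-5) + (1/3)·8 + (1/6)·(-6) = -5/6.
If the keeper plays C, the kicker's expected payoff is (1/2)·(-4) + (1/3)·2 + (1/6)·2 = -1.
If the keeper plays R, the kicker's expected payoff is (1/2)·5 + (1/3)·(-4) + (1/6)·(-1) = 1.
The keeper minimizes the kicker's payoff; the smallest is -1, so the best response is C.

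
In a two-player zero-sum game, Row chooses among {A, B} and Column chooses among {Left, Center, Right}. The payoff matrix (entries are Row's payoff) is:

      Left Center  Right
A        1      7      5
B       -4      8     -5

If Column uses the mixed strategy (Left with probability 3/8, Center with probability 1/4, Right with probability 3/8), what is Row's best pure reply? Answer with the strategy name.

Expected payoff of A: (3/8)·1 + (1/4)·7 + (3/8)·5 = 4.
Expected payoff of B: (3/8)·(-4) + (1/4)·8 + (3/8)·(-5) = -11/8.
The largest is 4, so Row's best response is A.

A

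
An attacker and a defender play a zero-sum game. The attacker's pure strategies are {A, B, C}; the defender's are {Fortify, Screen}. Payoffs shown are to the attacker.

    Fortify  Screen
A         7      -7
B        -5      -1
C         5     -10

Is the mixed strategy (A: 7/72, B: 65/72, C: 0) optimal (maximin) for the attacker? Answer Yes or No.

No

Against Fortify this mix gives (7/72)·7 + (65/72)·(-5) = -23/6.
Against Screen this mix gives (7/72)·(-7) + (65/72)·(-1) = -19/12.
The defender will play Fortify, holding the attacker to -23/6. Shifting weight toward the row that does better against Fortify would raise this floor (the equalizing mix achieves -7/3 against both Fortify and Screen), so the proposed strategy is not optimal.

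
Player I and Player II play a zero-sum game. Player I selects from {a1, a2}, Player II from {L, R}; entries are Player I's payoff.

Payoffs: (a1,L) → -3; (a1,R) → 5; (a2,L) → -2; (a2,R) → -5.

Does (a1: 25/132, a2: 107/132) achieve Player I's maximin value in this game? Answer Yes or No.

Against L this mix gives (25/132)·(-3) + (107/132)·(-2) = -289/132.
Against R this mix gives (25/132)·5 + (107/132)·(-5) = -205/66.
Player II will play R, holding Player I to -205/66. Shifting weight toward the row that does better against R would raise this floor (the equalizing mix achieves -25/11 against both R and L), so the proposed strategy is not optimal.

No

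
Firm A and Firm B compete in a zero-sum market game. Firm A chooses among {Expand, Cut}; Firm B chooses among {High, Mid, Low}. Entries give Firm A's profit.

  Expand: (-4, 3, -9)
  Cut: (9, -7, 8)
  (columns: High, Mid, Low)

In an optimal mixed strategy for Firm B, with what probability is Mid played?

17/27

Row minima: Expand → -9, Cut → -7; maximin = -7.
Column maxima: High → 9, Mid → 3, Low → 8; minimax = 3.
-7 ≠ 3, so there is no saddle point; optimal play is mixed.
High is strictly dominated by Low (it gives Firm A strictly more in every row), so Firm B never plays it.
On the remaining 2×2 (Expand, Cut vs Mid, Low):
Let Firm A play Expand with probability p. Expected payoff against Mid: 3p + (-7)(1−p) = 10p − 7; against Low: (-9)p + 8(1−p) = −17p + 8.
Setting these equal: 10p − 7 = −17p + 8 ⇒ 27p = 15 ⇒ p = 5/9, and the value is (10)·(5/9) − 7 = -13/9.
For Firm B: with q = P(Mid), equating Expand's and Cut's payoffs gives 12q − 9 = −15q + 8 ⇒ q = 17/27.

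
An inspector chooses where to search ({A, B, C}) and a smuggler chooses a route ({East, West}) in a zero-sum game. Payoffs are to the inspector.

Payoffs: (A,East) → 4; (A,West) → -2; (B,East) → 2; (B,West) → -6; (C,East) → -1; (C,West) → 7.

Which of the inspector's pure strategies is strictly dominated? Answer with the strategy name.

A gives a strictly higher payoff than B against every column: 4 > 2, -2 > -6.
So B is strictly dominated and the inspector never plays it.

B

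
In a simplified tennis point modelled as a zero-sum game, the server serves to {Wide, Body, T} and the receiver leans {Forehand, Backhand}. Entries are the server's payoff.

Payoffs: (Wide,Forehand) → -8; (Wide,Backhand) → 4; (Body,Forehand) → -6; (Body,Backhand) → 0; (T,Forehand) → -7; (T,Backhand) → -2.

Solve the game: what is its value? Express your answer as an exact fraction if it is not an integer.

-6

Row minima: Wide → -8, Body → -6, T → -7; maximin = -6.
Column maxima: Forehand → -6, Backhand → 4; minimax = -6.
Since maximin = minimax = -6, there is a saddle point and the value is -6.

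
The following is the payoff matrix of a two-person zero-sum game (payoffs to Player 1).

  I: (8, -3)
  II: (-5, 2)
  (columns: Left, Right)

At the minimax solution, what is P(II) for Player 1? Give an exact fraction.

Row minima: I → -3, II → -5; maximin = -3.
Column maxima: Left → 8, Right → 2; minimax = 2.
-3 ≠ 2, so there is no saddle point; optimal play is mixed.
Let Player 1 play I with probability p. Expected payoff against Left: 8p + (-5)(1−p) = 13p − 5; against Right: (-3)p + 2(1−p) = −5p + 2.
Setting these equal: 13p − 5 = −5p + 2 ⇒ 18p = 7 ⇒ p = 7/18, and the value is (13)·(7/18) − 5 = 1/18.
For Player 2: with q = P(Left), equating I's and II's payoffs gives 11q − 3 = −7q + 2 ⇒ q = 5/18.

11/18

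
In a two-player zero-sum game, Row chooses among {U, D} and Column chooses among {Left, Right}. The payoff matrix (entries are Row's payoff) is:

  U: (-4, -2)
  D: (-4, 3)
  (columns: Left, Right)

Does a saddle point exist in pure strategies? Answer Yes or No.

Row minima: U → -4, D → -4; maximin = -4.
Column maxima: Left → -4, Right → 3; minimax = -4.
maximin = minimax = -4, so a saddle point exists.

Yes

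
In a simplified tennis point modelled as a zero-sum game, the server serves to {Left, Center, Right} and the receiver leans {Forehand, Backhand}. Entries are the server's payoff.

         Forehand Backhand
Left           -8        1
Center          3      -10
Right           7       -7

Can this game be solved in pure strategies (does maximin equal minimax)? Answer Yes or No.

No

Row minima: Left → -8, Center → -10, Right → -7; maximin = -7.
Column maxima: Forehand → 7, Backhand → 1; minimax = 1.
-7 ≠ 1, so no pure-strategy equilibrium exists.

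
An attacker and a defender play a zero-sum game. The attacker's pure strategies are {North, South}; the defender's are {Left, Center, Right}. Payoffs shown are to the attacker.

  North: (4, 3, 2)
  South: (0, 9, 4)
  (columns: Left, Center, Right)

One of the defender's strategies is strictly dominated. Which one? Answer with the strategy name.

Center

Right holds the attacker's payoff strictly below Center in every row: 2 < 3, 4 < 9.
So Center is strictly dominated for the defender.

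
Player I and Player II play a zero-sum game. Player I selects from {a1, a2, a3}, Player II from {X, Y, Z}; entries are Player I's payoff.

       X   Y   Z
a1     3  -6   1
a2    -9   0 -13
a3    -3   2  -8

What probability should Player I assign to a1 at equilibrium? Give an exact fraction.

Row minima: a1 → -6, a2 → -13, a3 → -8; maximin = -6.
Column maxima: X → 3, Y → 2, Z → 1; minimax = 1.
-6 ≠ 1, so there is no saddle point; optimal play is mixed.
a2 is strictly dominated by a3, so Player I never plays it.
X is strictly dominated by Z (it gives Player I strictly more in every row), so Player II never plays it.
On the remaining 2×2 (a1, a3 vs Y, Z):
Let Player I play a1 with probability p. Expected payoff against Y: (-6)p + 2(1−p) = −8p + 2; against Z: 1p + (-8)(1−p) = 9p − 8.
Setting these equal: −8p + 2 = 9p − 8 ⇒ −17p = -10 ⇒ p = 10/17, and the value is (-8)·(10/17) + 2 = -46/17.
For Player II: with q = P(Y), equating a1's and a3's payoffs gives −7q + 1 = 10q − 8 ⇒ q = 9/17.

10/17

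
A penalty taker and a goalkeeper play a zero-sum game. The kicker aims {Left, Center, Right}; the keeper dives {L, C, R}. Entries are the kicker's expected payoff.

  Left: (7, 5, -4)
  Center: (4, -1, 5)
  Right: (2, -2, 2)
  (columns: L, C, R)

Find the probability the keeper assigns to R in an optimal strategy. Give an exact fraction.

2/5

Row minima: Left → -4, Center → -1, Right → -2; maximin = -1.
Column maxima: L → 7, C → 5, R → 5; minimax = 5.
-1 ≠ 5, so there is no saddle point; optimal play is mixed.
Right is strictly dominated by Center, so the kicker never plays it.
L is strictly dominated by C (it gives the kicker strictly more in every row), so the keeper never plays it.
On the remaining 2×2 (Left, Center vs C, R):
Let the kicker play Left with probability p. Expected payoff against C: 5p + (-1)(1−p) = 6p − 1; against R: (-4)p + 5(1−p) = −9p + 5.
Setting these equal: 6p − 1 = −9p + 5 ⇒ 15p = 6 ⇒ p = 2/5, and the value is (6)·(2/5) − 1 = 7/5.
For the keeper: with q = P(C), equating Left's and Center's payoffs gives 9q − 4 = −6q + 5 ⇒ q = 3/5.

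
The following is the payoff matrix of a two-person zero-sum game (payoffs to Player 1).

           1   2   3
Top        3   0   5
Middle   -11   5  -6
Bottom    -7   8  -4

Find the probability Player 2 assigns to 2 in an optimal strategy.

Row minima: Top → 0, Middle → -11, Bottom → -7; maximin = 0.
Column maxima: 1 → 3, 2 → 8, 3 → 5; minimax = 3.
0 ≠ 3, so there is no saddle point; optimal play is mixed.
Middle is strictly dominated by Bottom, so Player 1 never plays it.
3 is strictly dominated by 1 (it gives Player 1 strictly more in every row), so Player 2 never plays it.
On the remaining 2×2 (Top, Bottom vs 1, 2):
Let Player 1 play Top with probability p. Expected payoff against 1: 3p + (-7)(1−p) = 10p − 7; against 2: 0p + 8(1−p) = −8p + 8.
Setting these equal: 10p − 7 = −8p + 8 ⇒ 18p = 15 ⇒ p = 5/6, and the value is (10)·(5/6) − 7 = 4/3.
For Player 2: with q = P(1), equating Top's and Bottom's payoffs gives 3q = −15q + 8 ⇒ q = 4/9.

5/9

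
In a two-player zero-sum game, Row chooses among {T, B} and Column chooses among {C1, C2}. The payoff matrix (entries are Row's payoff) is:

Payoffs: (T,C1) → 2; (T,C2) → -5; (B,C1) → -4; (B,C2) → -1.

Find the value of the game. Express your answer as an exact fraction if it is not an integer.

-11/5

Row minima: T → -5, B → -4; maximin = -4.
Column maxima: C1 → 2, C2 → -1; minimax = -1.
-4 ≠ -1, so there is no saddle point; optimal play is mixed.
Let Row play T with probability p. Expected payoff against C1: 2p + (-4)(1−p) = 6p − 4; against C2: (-5)p + (-1)(1−p) = −4p − 1.
Setting these equal: 6p − 4 = −4p − 1 ⇒ 10p = 3 ⇒ p = 3/10, and the value is (6)·(3/10) − 4 = -11/5.
For Column: with q = P(C1), equating T's and B's payoffs gives 7q − 5 = −3q − 1 ⇒ q = 2/5.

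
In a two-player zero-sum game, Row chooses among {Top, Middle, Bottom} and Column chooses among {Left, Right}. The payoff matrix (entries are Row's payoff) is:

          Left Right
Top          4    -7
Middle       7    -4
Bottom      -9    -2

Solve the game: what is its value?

Row minima: Top → -7, Middle → -4, Bottom → -9; maximin = -4.
Column maxima: Left → 7, Right → -2; minimax = -2.
-4 ≠ -2, so there is no saddle point; optimal play is mixed.
Top is strictly dominated by Middle, so Row never plays it.
On the remaining 2×2 (Middle, Bottom vs Left, Right):
Let Row play Middle with probability p. Expected payoff against Left: 7p + (-9)(1−p) = 16p − 9; against Right: (-4)p + (-2)(1−p) = −2p − 2.
Setting these equal: 16p − 9 = −2p − 2 ⇒ 18p = 7 ⇒ p = 7/18, and the value is (16)·(7/18) − 9 = -25/9.
For Column: with q = P(Left), equating Middle's and Bottom's payoffs gives 11q − 4 = −7q − 2 ⇒ q = 1/9.

-25/9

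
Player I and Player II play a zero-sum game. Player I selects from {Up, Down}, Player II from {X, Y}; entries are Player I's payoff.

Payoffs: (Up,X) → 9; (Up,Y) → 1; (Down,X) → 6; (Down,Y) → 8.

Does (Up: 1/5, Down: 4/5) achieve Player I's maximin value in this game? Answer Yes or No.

Yes

Against X this mix gives (1/5)·9 + (4/5)·6 = 33/5.
Against Y this mix gives (1/5)·1 + (4/5)·8 = 33/5.
All of Player II's active replies (X, Y) yield 33/5, and no column does worse for Player I. The mix makes Player II indifferent and guarantees 33/5, so it is optimal.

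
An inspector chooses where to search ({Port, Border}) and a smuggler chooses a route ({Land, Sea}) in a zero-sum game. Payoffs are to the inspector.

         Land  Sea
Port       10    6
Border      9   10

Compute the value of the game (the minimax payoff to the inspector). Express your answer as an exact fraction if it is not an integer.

Row minima: Port → 6, Border → 9; maximin = 9.
Column maxima: Land → 10, Sea → 10; minimax = 10.
9 ≠ 10, so there is no saddle point; optimal play is mixed.
Let the inspector play Port with probability p. Expected payoff against Land: 10p + 9(1−p) = p + 9; against Sea: 6p + 10(1−p) = −4p + 10.
Setting these equal: p + 9 = −4p + 10 ⇒ 5p = 1 ⇒ p = 1/5, and the value is (1)·(1/5) + 9 = 46/5.
For the smuggler: with q = P(Land), equating Port's and Border's payoffs gives 4q + 6 = −q + 10 ⇒ q = 4/5.

46/5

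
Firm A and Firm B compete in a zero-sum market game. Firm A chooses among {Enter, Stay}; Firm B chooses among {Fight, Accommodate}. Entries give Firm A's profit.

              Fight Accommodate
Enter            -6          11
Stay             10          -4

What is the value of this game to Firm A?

Row minima: Enter → -6, Stay → -4; maximin = -4.
Column maxima: Fight → 10, Accommodate → 11; minimax = 10.
-4 ≠ 10, so there is no saddle point; optimal play is mixed.
Let Firm A play Enter with probability p. Expected payoff against Fight: (-6)p + 10(1−p) = −16p + 10; against Accommodate: 11p + (-4)(1−p) = 15p − 4.
Setting these equal: −16p + 10 = 15p − 4 ⇒ −31p = -14 ⇒ p = 14/31, and the value is (-16)·(14/31) + 10 = 86/31.
For Firm B: with q = P(Fight), equating Enter's and Stay's payoffs gives −17q + 11 = 14q − 4 ⇒ q = 15/31.

86/31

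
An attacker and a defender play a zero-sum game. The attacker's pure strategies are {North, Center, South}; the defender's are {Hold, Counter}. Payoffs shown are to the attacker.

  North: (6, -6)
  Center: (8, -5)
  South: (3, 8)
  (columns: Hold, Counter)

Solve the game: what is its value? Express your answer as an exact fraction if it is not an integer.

Row minima: North → -6, Center → -5, South → 3; maximin = 3.
Column maxima: Hold → 8, Counter → 8; minimax = 8.
3 ≠ 8, so there is no saddle point; optimal play is mixed.
North is strictly dominated by Center, so the attacker never plays it.
On the remaining 2×2 (Center, South vs Hold, Counter):
Let the attacker play Center with probability p. Expected payoff against Hold: 8p + 3(1−p) = 5p + 3; against Counter: (-5)p + 8(1−p) = −13p + 8.
Setting these equal: 5p + 3 = −13p + 8 ⇒ 18p = 5 ⇒ p = 5/18, and the value is (5)·(5/18) + 3 = 79/18.
For the defender: with q = P(Hold), equating Center's and South's payoffs gives 13q − 5 = −5q + 8 ⇒ q = 13/18.

79/18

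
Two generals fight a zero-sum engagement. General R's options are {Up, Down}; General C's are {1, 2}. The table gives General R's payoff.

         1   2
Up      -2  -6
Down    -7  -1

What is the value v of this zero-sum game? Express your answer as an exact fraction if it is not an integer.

Row minima: Up → -6, Down → -7; maximin = -6.
Column maxima: 1 → -2, 2 → -1; minimax = -2.
-6 ≠ -2, so there is no saddle point; optimal play is mixed.
Let General R play Up with probability p. Expected payoff against 1: (-2)p + (-7)(1−p) = 5p − 7; against 2: (-6)p + (-1)(1−p) = −5p − 1.
Setting these equal: 5p − 7 = −5p − 1 ⇒ 10p = 6 ⇒ p = 3/5, and the value is (5)·(3/5) − 7 = -4.
For General C: with q = P(1), equating Up's and Down's payoffs gives 4q − 6 = −6q − 1 ⇒ q = 1/2.

-4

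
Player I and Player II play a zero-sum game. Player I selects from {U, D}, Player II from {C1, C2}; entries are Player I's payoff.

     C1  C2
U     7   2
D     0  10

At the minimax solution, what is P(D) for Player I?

1/3

Row minima: U → 2, D → 0; maximin = 2.
Column maxima: C1 → 7, C2 → 10; minimax = 7.
2 ≠ 7, so there is no saddle point; optimal play is mixed.
Let Player I play U with probability p. Expected payoff against C1: 7p + 0(1−p) = 7p; against C2: 2p + 10(1−p) = −8p + 10.
Setting these equal: 7p = −8p + 10 ⇒ 15p = 10 ⇒ p = 2/3, and the value is (7)·(2/3) = 14/3.
For Player II: with q = P(C1), equating U's and D's payoffs gives 5q + 2 = −10q + 10 ⇒ q = 8/15.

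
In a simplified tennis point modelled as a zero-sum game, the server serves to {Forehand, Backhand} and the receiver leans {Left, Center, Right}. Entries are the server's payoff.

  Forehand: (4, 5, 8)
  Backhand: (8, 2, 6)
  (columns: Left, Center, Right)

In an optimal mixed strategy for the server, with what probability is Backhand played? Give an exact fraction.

1/7

Row minima: Forehand → 4, Backhand → 2; maximin = 4.
Column maxima: Left → 8, Center → 5, Right → 8; minimax = 5.
4 ≠ 5, so there is no saddle point; optimal play is mixed.
Right is strictly dominated by Center (it gives the server strictly more in every row), so the receiver never plays it.
On the remaining 2×2 (Forehand, Backhand vs Left, Center):
Let the server play Forehand with probability p. Expected payoff against Left: 4p + 8(1−p) = −4p + 8; against Center: 5p + 2(1−p) = 3p + 2.
Setting these equal: −4p + 8 = 3p + 2 ⇒ −7p = -6 ⇒ p = 6/7, and the value is (-4)·(6/7) + 8 = 32/7.
For the receiver: with q = P(Left), equating Forehand's and Backhand's payoffs gives −q + 5 = 6q + 2 ⇒ q = 3/7.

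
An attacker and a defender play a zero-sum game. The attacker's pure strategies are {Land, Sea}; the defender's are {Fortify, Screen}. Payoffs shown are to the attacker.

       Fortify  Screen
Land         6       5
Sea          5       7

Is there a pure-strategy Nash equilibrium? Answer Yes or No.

Row minima: Land → 5, Sea → 5; maximin = 5.
Column maxima: Fortify → 6, Screen → 7; minimax = 6.
5 ≠ 6, so no pure-strategy equilibrium exists.

No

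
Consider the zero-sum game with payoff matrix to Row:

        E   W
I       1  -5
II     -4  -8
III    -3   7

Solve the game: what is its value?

Row minima: I → -5, II → -8, III → -3; maximin = -3.
Column maxima: E → 1, W → 7; minimax = 1.
-3 ≠ 1, so there is no saddle point; optimal play is mixed.
II is strictly dominated by I, so Row never plays it.
On the remaining 2×2 (I, III vs E, W):
Let Row play I with probability p. Expected payoff against E: 1p + (-3)(1−p) = 4p − 3; against W: (-5)p + 7(1−p) = −12p + 7.
Setting these equal: 4p − 3 = −12p + 7 ⇒ 16p = 10 ⇒ p = 5/8, and the value is (4)·(5/8) − 3 = -1/2.
For Column: with q = P(E), equating I's and III's payoffs gives 6q − 5 = −10q + 7 ⇒ q = 3/4.

-1/2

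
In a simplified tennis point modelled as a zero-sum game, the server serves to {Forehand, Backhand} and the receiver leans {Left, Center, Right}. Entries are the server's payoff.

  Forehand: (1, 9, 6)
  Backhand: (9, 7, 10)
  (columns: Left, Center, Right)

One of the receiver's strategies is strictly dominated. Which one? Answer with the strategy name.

Right

Left holds the server's payoff strictly below Right in every row: 1 < 6, 9 < 10.
So Right is strictly dominated for the receiver.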